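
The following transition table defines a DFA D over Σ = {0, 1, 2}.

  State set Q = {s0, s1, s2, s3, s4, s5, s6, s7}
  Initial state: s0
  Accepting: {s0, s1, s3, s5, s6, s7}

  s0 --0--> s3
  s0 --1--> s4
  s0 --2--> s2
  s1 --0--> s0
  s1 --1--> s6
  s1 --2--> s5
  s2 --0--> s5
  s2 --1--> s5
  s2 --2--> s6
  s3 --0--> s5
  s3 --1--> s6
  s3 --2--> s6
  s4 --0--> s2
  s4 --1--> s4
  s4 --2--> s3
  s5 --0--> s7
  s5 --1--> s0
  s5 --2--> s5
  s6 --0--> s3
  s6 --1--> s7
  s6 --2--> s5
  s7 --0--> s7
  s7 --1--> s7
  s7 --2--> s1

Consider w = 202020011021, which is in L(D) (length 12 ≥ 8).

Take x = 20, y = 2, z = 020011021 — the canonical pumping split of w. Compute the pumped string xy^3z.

xy^3z = 20·2·2·2·020011021 = 20222020011021.
Reading y = 2 takes D from s5 back to s5, so after x·y·y·y the machine is still in s5, and z then leads to the accepting state s6. Hence 20222020011021 ∈ L(D).

20222020011021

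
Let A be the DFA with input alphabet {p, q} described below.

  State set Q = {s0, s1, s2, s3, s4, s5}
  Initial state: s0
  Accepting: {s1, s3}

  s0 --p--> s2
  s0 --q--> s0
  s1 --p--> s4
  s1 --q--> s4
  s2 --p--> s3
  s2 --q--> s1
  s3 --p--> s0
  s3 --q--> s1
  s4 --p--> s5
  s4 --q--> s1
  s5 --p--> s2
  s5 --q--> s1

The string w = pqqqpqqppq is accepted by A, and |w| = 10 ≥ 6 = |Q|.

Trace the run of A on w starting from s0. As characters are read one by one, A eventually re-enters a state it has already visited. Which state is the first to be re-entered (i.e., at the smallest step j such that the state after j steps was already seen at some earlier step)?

State sequence: s0 -p-> s2 -q-> s1 -q-> s4 -q-> s1 -p-> s4 -q-> s1 -q-> s4 -p-> s5 -p-> s2 -q-> s1
First repeat at step 4: s1 was already visited.

The earliest repeat is at step j = 4: A is in s1, which it already visited at step i = 2.

s1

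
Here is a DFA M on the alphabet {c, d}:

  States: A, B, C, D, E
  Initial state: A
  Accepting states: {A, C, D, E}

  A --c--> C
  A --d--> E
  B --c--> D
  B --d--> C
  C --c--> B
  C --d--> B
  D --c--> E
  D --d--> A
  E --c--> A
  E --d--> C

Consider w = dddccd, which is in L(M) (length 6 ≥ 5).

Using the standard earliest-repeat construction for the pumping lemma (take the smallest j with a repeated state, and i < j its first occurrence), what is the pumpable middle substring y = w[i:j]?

Run of M on w = d d d c c d:
  step 0: A  (start)
  step 1: E  (read d: A→E)
  step 2: C  (read d: E→C)
  step 3: B  (read d: C→B)
  step 4: D  (read c: B→D)
  step 5: E  (read c: D→E)   ← first repeat (E seen earlier)
  step 6: C  (read d: E→C)

So i = 1, j = 5, giving x = w[0:1] = d, y = w[1:5] = ddcc, z = w[5:6] = d.
Check: |xy| = 5 ≤ 5 and |y| = 4 ≥ 1. Reading y takes M from E back to E, so every xyⁱz is accepted.

ddcc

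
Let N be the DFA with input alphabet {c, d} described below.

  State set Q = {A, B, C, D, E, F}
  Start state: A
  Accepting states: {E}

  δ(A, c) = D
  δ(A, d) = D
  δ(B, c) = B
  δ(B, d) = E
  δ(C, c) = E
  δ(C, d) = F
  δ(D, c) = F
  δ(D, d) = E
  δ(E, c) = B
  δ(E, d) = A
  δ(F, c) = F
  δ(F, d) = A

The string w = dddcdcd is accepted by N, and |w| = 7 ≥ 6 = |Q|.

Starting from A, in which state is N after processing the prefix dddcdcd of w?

E

State sequence: A -d-> D -d-> E -d-> A -c-> D -d-> E -c-> B -d-> E

After reading 7 characters, N is in state E.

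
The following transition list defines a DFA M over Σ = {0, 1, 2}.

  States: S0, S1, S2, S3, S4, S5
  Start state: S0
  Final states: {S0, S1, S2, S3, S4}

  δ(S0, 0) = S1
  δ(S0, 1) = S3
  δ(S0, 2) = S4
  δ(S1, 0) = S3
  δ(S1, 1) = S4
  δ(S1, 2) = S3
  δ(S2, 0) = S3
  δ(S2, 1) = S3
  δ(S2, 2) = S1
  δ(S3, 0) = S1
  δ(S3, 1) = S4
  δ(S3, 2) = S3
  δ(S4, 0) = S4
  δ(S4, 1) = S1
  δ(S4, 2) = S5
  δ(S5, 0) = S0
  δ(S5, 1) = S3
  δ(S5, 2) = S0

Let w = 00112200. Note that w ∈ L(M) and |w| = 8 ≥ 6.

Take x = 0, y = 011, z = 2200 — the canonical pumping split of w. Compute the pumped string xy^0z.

xy⁰z = xz = 0·2200 = 02200.
Reading y = 011 takes M from S1 back to S1, so after x the machine is still in S1, and z then leads to the accepting state S3. Hence 02200 ∈ L(M).

02200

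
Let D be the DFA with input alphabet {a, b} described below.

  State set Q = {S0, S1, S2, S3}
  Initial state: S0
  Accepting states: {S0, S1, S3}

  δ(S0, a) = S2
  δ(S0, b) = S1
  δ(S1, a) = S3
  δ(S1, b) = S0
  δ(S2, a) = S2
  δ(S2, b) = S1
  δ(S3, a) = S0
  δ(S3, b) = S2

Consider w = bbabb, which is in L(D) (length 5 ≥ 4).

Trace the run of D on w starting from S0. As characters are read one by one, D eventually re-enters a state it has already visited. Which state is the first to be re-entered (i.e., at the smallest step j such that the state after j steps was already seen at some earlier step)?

Run of D on w = b b a b b:
  step 0: S0  (start)
  step 1: S1  (read b: S0→S1)
  step 2: S0  (read b: S1→S0)   ← first repeat (S0 seen earlier)
  step 3: S2  (read a: S0→S2)
  step 4: S1  (read b: S2→S1)
  step 5: S0  (read b: S1→S0)

The earliest repeat is at step j = 2: D is in S0, which it already visited at step i = 0.
Since D has 4 states, any run of length ≥ 4 visits 4+1 states, so by pigeonhole some state repeats within the first 4 steps — that repeat gives the pumpable loop.

S0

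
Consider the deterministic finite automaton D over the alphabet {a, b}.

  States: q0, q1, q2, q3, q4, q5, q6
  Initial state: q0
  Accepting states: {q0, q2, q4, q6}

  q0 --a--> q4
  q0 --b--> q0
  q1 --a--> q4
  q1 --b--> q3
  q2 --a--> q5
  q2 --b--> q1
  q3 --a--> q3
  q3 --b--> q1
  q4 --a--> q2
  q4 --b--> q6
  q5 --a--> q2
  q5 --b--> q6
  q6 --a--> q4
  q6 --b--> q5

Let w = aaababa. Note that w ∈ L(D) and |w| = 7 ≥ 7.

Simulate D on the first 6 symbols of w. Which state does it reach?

q6

Run of D on the first 6 characters of w = a a a b a b:
  step 0: q0  (start)
  step 1: q4  (read a: q0→q4)
  step 2: q2  (read a: q4→q2)
  step 3: q5  (read a: q2→q5)
  step 4: q6  (read b: q5→q6)
  step 5: q4  (read a: q6→q4)
  step 6: q6  (read b: q4→q6)

After reading 6 characters, D is in state q6.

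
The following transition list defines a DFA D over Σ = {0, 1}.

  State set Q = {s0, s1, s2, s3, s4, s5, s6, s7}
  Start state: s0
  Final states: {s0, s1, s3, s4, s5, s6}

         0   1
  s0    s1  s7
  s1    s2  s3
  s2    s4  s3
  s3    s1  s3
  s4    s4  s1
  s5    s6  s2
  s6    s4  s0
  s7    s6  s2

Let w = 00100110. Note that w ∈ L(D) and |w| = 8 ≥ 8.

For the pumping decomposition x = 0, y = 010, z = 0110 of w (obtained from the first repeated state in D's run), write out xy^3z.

xy^3z = 0·010·010·010·0110 = 00100100100110.
Reading y = 010 takes D from s1 back to s1, so after x·y·y·y the machine is still in s1, and z then leads to the accepting state s1. Hence 00100100100110 ∈ L(D).

00100100100110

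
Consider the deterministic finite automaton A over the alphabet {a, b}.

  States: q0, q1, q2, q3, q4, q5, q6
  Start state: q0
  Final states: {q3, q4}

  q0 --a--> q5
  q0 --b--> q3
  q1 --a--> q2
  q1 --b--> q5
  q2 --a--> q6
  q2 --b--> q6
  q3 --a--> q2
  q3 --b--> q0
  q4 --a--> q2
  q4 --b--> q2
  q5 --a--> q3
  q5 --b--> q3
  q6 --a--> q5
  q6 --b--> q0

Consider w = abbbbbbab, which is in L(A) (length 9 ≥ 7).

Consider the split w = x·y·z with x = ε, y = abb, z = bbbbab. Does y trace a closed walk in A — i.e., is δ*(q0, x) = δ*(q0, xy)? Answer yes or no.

Run of A on the first 3 characters of w = a b b:
  step 0: q0  (start)
  step 1: q5  (read a: q0→q5)
  step 2: q3  (read b: q5→q3)
  step 3: q0  (read b: q3→q0)

After x (step 0): q0. After xy (step 3): q0.
They match, so y = abb drives A around a cycle from q0 back to itself; pumping y any number of times keeps A in q0 before reading z, and xyⁱz ∈ L(A) for every i ≥ 0.

yes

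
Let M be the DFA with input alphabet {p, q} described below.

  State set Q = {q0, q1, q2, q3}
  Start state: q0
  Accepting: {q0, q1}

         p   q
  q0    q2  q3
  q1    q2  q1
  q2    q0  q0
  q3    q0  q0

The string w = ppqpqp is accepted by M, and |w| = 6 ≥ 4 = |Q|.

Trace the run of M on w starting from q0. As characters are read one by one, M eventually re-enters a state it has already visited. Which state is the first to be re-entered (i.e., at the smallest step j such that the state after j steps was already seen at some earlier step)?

q0

State sequence: q0 -p-> q2 -p-> q0 -q-> q3 -p-> q0 -q-> q3 -p-> q0
First repeat at step 2: q0 was already visited.

The earliest repeat is at step j = 2: M is in q0, which it already visited at step i = 0.
Since M has 4 states, any run of length ≥ 4 visits 4+1 states, so by pigeonhole some state repeats within the first 4 steps — that repeat gives the pumpable loop.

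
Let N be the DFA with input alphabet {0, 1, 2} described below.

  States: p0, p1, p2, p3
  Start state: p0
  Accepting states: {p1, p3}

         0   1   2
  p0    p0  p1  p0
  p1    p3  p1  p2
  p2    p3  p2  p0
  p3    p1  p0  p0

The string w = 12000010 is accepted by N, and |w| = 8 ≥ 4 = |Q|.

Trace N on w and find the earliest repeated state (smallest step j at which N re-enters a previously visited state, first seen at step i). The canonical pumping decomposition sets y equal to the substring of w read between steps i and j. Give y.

200

Run of N on w = 1 2 0 0 0 0 1 0:
  step 0: p0  (start)
  step 1: p1  (read 1: p0→p1)
  step 2: p2  (read 2: p1→p2)
  step 3: p3  (read 0: p2→p3)
  step 4: p1  (read 0: p3→p1)   ← first repeat (p1 seen earlier)
  step 5: p3  (read 0: p1→p3)
  step 6: p1  (read 0: p3→p1)
  step 7: p1  (read 1: p1→p1)
  step 8: p3  (read 0: p1→p3)

So i = 1, j = 4, giving x = w[0:1] = 1, y = w[1:4] = 200, z = w[4:8] = 0010.
Check: |xy| = 4 ≤ 4 and |y| = 3 ≥ 1. Reading y takes N from p1 back to p1, so every xyⁱz is accepted.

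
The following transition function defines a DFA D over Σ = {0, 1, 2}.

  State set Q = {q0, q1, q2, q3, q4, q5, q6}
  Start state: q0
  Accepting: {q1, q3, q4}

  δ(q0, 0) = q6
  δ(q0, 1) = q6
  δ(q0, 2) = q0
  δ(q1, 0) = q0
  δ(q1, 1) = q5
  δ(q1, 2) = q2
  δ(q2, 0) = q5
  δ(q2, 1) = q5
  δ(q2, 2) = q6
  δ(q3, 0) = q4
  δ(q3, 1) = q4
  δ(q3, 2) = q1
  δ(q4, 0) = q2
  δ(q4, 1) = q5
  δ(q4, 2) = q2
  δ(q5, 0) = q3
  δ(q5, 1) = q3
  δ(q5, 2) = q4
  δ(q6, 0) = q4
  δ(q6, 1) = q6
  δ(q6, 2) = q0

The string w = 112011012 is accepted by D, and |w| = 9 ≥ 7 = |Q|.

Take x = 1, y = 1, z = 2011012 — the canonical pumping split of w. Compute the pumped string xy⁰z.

xy⁰z = xz = 1·2011012 = 12011012.
Reading y = 1 takes D from q6 back to q6, so after x the machine is still in q6, and z then leads to the accepting state q4. Hence 12011012 ∈ L(D).

12011012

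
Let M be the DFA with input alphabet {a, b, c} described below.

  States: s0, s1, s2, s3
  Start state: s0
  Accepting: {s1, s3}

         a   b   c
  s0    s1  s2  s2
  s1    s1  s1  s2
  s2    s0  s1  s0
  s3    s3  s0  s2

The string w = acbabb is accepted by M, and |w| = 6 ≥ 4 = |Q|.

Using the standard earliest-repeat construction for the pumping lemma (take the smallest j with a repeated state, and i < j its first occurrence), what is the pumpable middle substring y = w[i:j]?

Run of M on w = a c b a b b:
  step 0: s0  (start)
  step 1: s1  (read a: s0→s1)
  step 2: s2  (read c: s1→s2)
  step 3: s1  (read b: s2→s1)   ← first repeat (s1 seen earlier)
  step 4: s1  (read a: s1→s1)
  step 5: s1  (read b: s1→s1)
  step 6: s1  (read b: s1→s1)

So i = 1, j = 3, giving x = w[0:1] = a, y = w[1:3] = cb, z = w[3:6] = abb.
Check: |xy| = 3 ≤ 4 and |y| = 2 ≥ 1. Reading y takes M from s1 back to s1, so every xyⁱz is accepted.

cb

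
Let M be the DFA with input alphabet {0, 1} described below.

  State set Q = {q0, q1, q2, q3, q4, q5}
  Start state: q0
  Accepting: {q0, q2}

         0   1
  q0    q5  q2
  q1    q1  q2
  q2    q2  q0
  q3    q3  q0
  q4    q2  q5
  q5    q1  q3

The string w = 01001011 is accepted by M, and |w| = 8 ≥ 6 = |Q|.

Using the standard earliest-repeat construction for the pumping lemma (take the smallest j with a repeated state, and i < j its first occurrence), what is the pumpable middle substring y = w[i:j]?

0

State sequence: q0 -0-> q5 -1-> q3 -0-> q3 -0-> q3 -1-> q0 -0-> q5 -1-> q3 -1-> q0
First repeat at step 3: q3 was already visited.

So i = 2, j = 3, giving x = w[0:2] = 01, y = w[2:3] = 0, z = w[3:8] = 01011.
Check: |xy| = 3 ≤ 6 and |y| = 1 ≥ 1. Reading y takes M from q3 back to q3, so every xyⁱz is accepted.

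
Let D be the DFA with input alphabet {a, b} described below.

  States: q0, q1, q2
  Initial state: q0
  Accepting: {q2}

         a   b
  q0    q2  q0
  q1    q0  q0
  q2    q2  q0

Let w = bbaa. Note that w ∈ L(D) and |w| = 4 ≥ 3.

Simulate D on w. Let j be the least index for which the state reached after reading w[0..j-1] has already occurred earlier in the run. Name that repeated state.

State sequence: q0 -b-> q0 -b-> q0 -a-> q2 -a-> q2
First repeat at step 1: q0 was already visited.

The earliest repeat is at step j = 1: D is in q0, which it already visited at step i = 0.
With |Q| = 3, pigeonhole forces a state repeat no later than step 3; the substring read between the first and second visits to that state can be pumped.

q0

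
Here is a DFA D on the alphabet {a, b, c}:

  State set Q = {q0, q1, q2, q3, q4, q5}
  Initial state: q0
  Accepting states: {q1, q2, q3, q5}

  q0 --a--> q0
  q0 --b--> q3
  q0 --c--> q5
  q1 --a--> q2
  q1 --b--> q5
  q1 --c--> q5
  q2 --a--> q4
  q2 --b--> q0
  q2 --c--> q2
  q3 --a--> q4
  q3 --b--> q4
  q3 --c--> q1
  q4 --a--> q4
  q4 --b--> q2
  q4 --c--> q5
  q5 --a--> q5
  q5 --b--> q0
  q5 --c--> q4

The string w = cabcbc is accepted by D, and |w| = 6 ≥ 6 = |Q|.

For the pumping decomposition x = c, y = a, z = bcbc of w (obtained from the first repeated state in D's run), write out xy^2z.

xy^2z = c·a·a·bcbc = caabcbc.
Reading y = a takes D from q5 back to q5, so after x·y·y the machine is still in q5, and z then leads to the accepting state q5. Hence caabcbc ∈ L(D).

caabcbc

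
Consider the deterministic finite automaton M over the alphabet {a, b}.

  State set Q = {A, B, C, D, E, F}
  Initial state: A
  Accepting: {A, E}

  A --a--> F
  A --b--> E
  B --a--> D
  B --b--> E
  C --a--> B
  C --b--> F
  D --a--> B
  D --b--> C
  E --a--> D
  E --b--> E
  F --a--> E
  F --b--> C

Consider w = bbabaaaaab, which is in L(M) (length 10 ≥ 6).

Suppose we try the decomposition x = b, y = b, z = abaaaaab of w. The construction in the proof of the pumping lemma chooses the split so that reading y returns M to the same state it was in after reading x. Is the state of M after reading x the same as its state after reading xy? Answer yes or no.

Run of M on the first 2 characters of w = b b:
  step 0: A  (start)
  step 1: E  (read b: A→E)
  step 2: E  (read b: E→E)

After x (step 1): E. After xy (step 2): E.
They match, so y = b drives M around a cycle from E back to itself; pumping y any number of times keeps M in E before reading z, and xyⁱz ∈ L(M) for every i ≥ 0.

yes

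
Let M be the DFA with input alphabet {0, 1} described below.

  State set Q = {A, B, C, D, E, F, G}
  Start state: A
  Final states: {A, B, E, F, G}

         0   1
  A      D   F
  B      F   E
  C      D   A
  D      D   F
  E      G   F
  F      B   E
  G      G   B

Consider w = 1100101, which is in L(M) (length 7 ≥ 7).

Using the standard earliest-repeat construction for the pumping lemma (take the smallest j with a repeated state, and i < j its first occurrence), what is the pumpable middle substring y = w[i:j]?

0

Run of M on w = 1 1 0 0 1 0 1:
  step 0: A  (start)
  step 1: F  (read 1: A→F)
  step 2: E  (read 1: F→E)
  step 3: G  (read 0: E→G)
  step 4: G  (read 0: G→G)   ← first repeat (G seen earlier)
  step 5: B  (read 1: G→B)
  step 6: F  (read 0: B→F)
  step 7: E  (read 1: F→E)

So i = 3, j = 4, giving x = w[0:3] = 110, y = w[3:4] = 0, z = w[4:7] = 101.
Check: |xy| = 4 ≤ 7 and |y| = 1 ≥ 1. Reading y takes M from G back to G, so every xyⁱz is accepted.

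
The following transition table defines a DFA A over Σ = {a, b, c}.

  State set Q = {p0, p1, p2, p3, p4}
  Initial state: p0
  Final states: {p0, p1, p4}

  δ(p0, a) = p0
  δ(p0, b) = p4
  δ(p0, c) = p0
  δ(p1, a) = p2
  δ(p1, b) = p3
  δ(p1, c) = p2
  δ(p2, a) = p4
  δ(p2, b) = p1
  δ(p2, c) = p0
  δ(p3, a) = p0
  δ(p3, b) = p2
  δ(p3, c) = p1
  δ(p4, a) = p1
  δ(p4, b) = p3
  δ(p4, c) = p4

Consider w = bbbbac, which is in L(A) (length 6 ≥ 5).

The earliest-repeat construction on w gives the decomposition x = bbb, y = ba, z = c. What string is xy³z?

xy^3z = bbb·ba·ba·ba·c = bbbbababac.
Reading y = ba takes A from p2 back to p2, so after x·y·y·y the machine is still in p2, and z then leads to the accepting state p0. Hence bbbbababac ∈ L(A).

bbbbababac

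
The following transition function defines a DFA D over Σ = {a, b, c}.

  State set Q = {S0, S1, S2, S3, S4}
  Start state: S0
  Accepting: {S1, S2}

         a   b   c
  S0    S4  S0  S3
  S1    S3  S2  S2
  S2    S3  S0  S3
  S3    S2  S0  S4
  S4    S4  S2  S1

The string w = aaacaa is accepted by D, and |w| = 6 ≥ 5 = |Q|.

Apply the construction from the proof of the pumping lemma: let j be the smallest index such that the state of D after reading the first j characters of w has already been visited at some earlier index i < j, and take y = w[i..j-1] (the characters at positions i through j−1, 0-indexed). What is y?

a

State sequence: S0 -a-> S4 -a-> S4 -a-> S4 -c-> S1 -a-> S3 -a-> S2
First repeat at step 2: S4 was already visited.

So i = 1, j = 2, giving x = w[0:1] = a, y = w[1:2] = a, z = w[2:6] = acaa.
Check: |xy| = 2 ≤ 5 and |y| = 1 ≥ 1. Reading y takes D from S4 back to S4, so every xyⁱz is accepted.
The DFA has 5 states, so the proof of the pumping lemma guarantees a repeated state among the first 5+1 visited; the segment between the two visits is the pumpable y.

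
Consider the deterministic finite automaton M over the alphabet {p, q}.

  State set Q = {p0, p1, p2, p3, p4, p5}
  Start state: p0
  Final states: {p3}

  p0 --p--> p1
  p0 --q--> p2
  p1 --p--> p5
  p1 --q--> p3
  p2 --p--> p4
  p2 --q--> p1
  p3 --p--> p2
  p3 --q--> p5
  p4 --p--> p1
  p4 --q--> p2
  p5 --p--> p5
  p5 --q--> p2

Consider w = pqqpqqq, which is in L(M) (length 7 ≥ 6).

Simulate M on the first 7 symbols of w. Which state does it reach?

State sequence: p0 -p-> p1 -q-> p3 -q-> p5 -p-> p5 -q-> p2 -q-> p1 -q-> p3

After reading 7 characters, M is in state p3.
(This kind of state-tracing is the core of the pumping-lemma construction: with 6 states, pigeonhole forces a repeat within the first 6 steps.)

p3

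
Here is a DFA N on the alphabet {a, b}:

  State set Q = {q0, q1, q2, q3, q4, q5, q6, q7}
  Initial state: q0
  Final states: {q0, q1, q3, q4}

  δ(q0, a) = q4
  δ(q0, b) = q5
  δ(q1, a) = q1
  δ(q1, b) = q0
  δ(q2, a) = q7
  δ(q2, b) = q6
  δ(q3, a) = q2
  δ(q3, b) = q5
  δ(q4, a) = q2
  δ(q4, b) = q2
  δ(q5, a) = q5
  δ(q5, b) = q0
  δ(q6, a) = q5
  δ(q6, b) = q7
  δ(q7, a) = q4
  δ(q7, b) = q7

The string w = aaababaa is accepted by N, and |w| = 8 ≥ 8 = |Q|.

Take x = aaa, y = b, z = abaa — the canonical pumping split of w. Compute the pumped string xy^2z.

xy^2z = aaa·b·b·abaa = aaabbabaa.
Reading y = b takes N from q7 back to q7, so after x·y·y the machine is still in q7, and z then leads to the accepting state q4. Hence aaabbabaa ∈ L(N).

aaabbabaa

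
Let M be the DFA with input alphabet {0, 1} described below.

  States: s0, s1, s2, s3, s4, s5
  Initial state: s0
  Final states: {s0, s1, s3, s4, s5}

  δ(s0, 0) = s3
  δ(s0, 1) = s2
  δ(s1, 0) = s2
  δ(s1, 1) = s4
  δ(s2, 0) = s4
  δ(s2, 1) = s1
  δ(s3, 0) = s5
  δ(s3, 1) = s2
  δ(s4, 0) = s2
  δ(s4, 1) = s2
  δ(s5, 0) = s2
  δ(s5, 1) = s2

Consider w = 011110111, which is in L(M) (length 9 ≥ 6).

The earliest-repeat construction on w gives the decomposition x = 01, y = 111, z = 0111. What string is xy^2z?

011111110111

xy^2z = 01·111·111·0111 = 011111110111.
Reading y = 111 takes M from s2 back to s2, so after x·y·y the machine is still in s2, and z then leads to the accepting state s4. Hence 011111110111 ∈ L(M).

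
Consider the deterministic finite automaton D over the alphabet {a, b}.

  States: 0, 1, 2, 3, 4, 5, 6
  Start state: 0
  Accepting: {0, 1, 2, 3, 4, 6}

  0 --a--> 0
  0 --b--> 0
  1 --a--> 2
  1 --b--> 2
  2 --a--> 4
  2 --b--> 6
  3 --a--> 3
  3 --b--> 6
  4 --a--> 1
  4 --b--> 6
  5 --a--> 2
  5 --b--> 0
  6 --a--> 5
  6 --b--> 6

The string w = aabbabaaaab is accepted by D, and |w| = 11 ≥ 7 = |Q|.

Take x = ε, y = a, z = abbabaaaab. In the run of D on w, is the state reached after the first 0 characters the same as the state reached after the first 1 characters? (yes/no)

Run of D on the first 1 characters of w = a:
  step 0: 0  (start)
  step 1: 0  (read a: 0→0)

After x (step 0): 0. After xy (step 1): 0.
They match, so y = a drives D around a cycle from 0 back to itself; pumping y any number of times keeps D in 0 before reading z, and xyⁱz ∈ L(D) for every i ≥ 0.

yes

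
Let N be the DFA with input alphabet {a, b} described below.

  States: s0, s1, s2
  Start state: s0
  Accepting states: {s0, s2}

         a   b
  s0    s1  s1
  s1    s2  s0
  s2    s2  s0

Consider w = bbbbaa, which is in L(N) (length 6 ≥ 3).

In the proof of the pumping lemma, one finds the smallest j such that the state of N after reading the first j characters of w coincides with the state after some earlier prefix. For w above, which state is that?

Run of N on w = b b b b a a:
  step 0: s0  (start)
  step 1: s1  (read b: s0→s1)
  step 2: s0  (read b: s1→s0)   ← first repeat (s0 seen earlier)
  step 3: s1  (read b: s0→s1)
  step 4: s0  (read b: s1→s0)
  step 5: s1  (read a: s0→s1)
  step 6: s2  (read a: s1→s2)

The earliest repeat is at step j = 2: N is in s0, which it already visited at step i = 0.

s0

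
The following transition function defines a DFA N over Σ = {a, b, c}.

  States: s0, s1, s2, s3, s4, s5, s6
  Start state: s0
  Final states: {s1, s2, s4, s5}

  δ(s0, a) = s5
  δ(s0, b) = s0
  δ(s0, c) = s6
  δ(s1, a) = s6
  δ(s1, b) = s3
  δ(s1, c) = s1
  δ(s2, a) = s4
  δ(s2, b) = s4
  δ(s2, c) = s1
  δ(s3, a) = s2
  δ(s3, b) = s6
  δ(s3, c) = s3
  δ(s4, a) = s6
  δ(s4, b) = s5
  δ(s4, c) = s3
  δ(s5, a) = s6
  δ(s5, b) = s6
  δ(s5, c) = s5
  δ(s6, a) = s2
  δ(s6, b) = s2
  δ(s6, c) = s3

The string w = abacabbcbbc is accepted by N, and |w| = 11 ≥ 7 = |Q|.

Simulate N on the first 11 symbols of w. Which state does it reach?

s1

Run of N on the first 11 characters of w = a b a c a b b c b b c:
  step 0: s0  (start)
  step 1: s5  (read a: s0→s5)
  step 2: s6  (read b: s5→s6)
  step 3: s2  (read a: s6→s2)
  step 4: s1  (read c: s2→s1)
  step 5: s6  (read a: s1→s6)
  step 6: s2  (read b: s6→s2)
  step 7: s4  (read b: s2→s4)
  step 8: s3  (read c: s4→s3)
  step 9: s6  (read b: s3→s6)
  step 10: s2  (read b: s6→s2)
  step 11: s1  (read c: s2→s1)

After reading 11 characters, N is in state s1.
(This kind of state-tracing is the core of the pumping-lemma construction: with 7 states, pigeonhole forces a repeat within the first 7 steps.)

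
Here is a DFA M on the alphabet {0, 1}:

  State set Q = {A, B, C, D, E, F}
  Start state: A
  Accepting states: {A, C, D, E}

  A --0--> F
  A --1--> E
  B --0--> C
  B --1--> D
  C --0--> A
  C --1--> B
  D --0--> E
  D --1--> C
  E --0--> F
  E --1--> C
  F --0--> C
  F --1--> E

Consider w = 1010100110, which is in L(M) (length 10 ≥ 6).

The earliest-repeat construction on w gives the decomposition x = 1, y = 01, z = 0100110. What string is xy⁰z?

xy⁰z = xz = 1·0100110 = 10100110.
Reading y = 01 takes M from E back to E, so after x the machine is still in E, and z then leads to the accepting state E. Hence 10100110 ∈ L(M).

10100110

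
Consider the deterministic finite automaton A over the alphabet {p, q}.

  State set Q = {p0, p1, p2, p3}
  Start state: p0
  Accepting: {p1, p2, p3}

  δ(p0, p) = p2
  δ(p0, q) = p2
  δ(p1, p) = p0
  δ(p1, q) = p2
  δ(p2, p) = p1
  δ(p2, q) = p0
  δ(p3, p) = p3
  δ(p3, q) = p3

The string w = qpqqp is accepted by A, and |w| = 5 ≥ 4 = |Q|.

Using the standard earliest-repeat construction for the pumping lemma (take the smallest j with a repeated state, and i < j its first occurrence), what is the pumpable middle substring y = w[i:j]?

State sequence: p0 -q-> p2 -p-> p1 -q-> p2 -q-> p0 -p-> p2
First repeat at step 3: p2 was already visited.

So i = 1, j = 3, giving x = w[0:1] = q, y = w[1:3] = pq, z = w[3:5] = qp.
Check: |xy| = 3 ≤ 4 and |y| = 2 ≥ 1. Reading y takes A from p2 back to p2, so every xyⁱz is accepted.
Pumping length from the standard proof: p = 4 (the number of states). The repeated state found above gives |xy| = j ≤ 4 and |y| = j − i ≥ 1.

pq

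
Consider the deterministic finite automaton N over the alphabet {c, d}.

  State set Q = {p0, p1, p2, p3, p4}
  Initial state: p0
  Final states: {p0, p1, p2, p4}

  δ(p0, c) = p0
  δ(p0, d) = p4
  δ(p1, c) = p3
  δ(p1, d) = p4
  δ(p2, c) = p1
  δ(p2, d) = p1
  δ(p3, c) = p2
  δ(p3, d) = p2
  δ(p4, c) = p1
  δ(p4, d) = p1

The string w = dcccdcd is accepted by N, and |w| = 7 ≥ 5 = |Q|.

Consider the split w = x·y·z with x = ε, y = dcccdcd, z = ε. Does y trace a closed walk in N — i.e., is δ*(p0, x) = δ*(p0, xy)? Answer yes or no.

no

State sequence: p0 -d-> p4 -c-> p1 -c-> p3 -c-> p2 -d-> p1 -c-> p3 -d-> p2

After x (step 0): p0. After xy (step 7): p2.
They differ (p0 ≠ p2), so y is not a cycle from the state after x; this split is not the one the pumping-lemma construction produces, and pumping y need not keep the string in L(N).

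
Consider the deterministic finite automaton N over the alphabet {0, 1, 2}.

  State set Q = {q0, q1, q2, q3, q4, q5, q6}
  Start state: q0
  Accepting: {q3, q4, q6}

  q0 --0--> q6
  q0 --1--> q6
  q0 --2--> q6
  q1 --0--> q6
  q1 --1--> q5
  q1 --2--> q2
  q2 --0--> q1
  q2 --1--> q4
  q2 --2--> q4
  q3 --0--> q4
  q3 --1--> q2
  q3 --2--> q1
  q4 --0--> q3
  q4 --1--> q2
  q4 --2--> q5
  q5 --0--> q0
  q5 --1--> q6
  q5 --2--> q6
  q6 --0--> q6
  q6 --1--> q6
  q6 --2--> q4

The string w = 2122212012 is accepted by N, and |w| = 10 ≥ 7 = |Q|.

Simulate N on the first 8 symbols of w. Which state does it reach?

State sequence: q0 -2-> q6 -1-> q6 -2-> q4 -2-> q5 -2-> q6 -1-> q6 -2-> q4 -0-> q3

After reading 8 characters, N is in state q3.
(This kind of state-tracing is the core of the pumping-lemma construction: with 7 states, pigeonhole forces a repeat within the first 7 steps.)

q3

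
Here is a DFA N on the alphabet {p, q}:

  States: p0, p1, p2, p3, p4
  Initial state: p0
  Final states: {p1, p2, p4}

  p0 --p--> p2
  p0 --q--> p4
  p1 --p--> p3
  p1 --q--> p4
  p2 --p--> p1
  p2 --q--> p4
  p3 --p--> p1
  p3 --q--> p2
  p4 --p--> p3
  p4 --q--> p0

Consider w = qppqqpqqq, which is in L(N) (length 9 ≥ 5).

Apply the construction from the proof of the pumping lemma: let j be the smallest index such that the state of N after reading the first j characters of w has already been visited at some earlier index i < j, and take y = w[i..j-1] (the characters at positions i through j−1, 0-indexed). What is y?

State sequence: p0 -q-> p4 -p-> p3 -p-> p1 -q-> p4 -q-> p0 -p-> p2 -q-> p4 -q-> p0 -q-> p4
First repeat at step 4: p4 was already visited.

So i = 1, j = 4, giving x = w[0:1] = q, y = w[1:4] = ppq, z = w[4:9] = qpqqq.
Check: |xy| = 4 ≤ 5 and |y| = 3 ≥ 1. Reading y takes N from p4 back to p4, so every xyⁱz is accepted.
Pumping length from the standard proof: p = 5 (the number of states). The repeated state found above gives |xy| = j ≤ 5 and |y| = j − i ≥ 1.

ppq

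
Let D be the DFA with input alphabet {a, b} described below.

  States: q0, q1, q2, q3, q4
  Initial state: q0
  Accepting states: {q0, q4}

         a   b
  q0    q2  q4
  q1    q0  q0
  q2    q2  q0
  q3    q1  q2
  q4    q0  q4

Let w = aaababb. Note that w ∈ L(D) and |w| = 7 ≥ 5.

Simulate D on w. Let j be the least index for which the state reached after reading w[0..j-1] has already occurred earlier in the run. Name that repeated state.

Run of D on w = a a a b a b b:
  step 0: q0  (start)
  step 1: q2  (read a: q0→q2)
  step 2: q2  (read a: q2→q2)   ← first repeat (q2 seen earlier)
  step 3: q2  (read a: q2→q2)
  step 4: q0  (read b: q2→q0)
  step 5: q2  (read a: q0→q2)
  step 6: q0  (read b: q2→q0)
  step 7: q4  (read b: q0→q4)

The earliest repeat is at step j = 2: D is in q2, which it already visited at step i = 1.
The DFA has 5 states, so the proof of the pumping lemma guarantees a repeated state among the first 5+1 visited; the segment between the two visits is the pumpable y.

q2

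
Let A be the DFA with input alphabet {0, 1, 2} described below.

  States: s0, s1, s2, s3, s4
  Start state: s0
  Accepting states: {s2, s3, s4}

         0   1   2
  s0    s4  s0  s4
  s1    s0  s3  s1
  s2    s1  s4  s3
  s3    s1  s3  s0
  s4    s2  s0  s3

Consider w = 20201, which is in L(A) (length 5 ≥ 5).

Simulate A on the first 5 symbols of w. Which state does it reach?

s3

Run of A on the first 5 characters of w = 2 0 2 0 1:
  step 0: s0  (start)
  step 1: s4  (read 2: s0→s4)
  step 2: s2  (read 0: s4→s2)
  step 3: s3  (read 2: s2→s3)
  step 4: s1  (read 0: s3→s1)
  step 5: s3  (read 1: s1→s3)

After reading 5 characters, A is in state s3.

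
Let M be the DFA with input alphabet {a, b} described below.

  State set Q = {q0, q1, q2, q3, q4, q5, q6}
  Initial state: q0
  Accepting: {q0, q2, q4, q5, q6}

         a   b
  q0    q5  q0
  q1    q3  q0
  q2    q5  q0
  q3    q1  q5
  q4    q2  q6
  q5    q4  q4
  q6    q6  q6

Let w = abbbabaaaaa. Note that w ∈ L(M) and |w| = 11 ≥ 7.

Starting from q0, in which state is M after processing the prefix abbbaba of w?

Run of M on the first 7 characters of w = a b b b a b a:
  step 0: q0  (start)
  step 1: q5  (read a: q0→q5)
  step 2: q4  (read b: q5→q4)
  step 3: q6  (read b: q4→q6)
  step 4: q6  (read b: q6→q6)
  step 5: q6  (read a: q6→q6)
  step 6: q6  (read b: q6→q6)
  step 7: q6  (read a: q6→q6)

After reading 7 characters, M is in state q6.
(This kind of state-tracing is the core of the pumping-lemma construction: with 7 states, pigeonhole forces a repeat within the first 7 steps.)

q6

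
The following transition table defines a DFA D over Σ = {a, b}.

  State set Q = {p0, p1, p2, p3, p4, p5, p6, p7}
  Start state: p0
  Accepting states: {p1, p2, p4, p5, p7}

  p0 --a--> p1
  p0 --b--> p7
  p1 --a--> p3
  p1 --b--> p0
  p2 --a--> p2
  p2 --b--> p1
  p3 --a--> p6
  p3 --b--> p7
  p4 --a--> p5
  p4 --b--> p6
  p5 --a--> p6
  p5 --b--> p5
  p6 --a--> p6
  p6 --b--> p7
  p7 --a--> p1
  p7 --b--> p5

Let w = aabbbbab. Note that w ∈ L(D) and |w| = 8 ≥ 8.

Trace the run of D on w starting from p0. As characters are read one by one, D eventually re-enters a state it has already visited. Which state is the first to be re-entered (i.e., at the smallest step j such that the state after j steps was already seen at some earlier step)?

State sequence: p0 -a-> p1 -a-> p3 -b-> p7 -b-> p5 -b-> p5 -b-> p5 -a-> p6 -b-> p7
First repeat at step 5: p5 was already visited.

The earliest repeat is at step j = 5: D is in p5, which it already visited at step i = 4.

p5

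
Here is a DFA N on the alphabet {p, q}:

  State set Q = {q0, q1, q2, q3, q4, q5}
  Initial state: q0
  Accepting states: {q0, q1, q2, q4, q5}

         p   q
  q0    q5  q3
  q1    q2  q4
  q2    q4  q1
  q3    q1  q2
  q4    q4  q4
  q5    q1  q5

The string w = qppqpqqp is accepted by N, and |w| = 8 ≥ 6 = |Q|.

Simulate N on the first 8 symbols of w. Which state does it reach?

q4

State sequence: q0 -q-> q3 -p-> q1 -p-> q2 -q-> q1 -p-> q2 -q-> q1 -q-> q4 -p-> q4

After reading 8 characters, N is in state q4.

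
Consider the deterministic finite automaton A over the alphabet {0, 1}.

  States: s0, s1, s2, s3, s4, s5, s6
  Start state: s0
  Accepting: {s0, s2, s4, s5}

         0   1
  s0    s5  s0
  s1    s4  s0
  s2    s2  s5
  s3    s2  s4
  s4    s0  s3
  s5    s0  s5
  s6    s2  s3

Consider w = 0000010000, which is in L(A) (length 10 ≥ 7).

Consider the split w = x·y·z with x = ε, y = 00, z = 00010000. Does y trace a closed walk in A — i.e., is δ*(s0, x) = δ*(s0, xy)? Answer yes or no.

State sequence: s0 -0-> s5 -0-> s0

After x (step 0): s0. After xy (step 2): s0.
They match, so y = 00 drives A around a cycle from s0 back to itself; pumping y any number of times keeps A in s0 before reading z, and xyⁱz ∈ L(A) for every i ≥ 0.

yes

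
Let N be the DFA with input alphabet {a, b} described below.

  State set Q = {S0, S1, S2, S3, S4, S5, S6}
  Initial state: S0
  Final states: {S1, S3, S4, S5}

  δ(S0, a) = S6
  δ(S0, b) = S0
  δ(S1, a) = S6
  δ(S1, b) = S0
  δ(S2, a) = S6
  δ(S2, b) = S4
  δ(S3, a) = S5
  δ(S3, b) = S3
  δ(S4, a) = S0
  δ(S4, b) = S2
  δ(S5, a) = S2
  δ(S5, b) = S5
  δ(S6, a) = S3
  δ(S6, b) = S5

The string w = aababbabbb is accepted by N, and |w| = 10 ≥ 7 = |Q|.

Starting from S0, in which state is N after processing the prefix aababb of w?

S5

Run of N on the first 6 characters of w = a a b a b b:
  step 0: S0  (start)
  step 1: S6  (read a: S0→S6)
  step 2: S3  (read a: S6→S3)
  step 3: S3  (read b: S3→S3)
  step 4: S5  (read a: S3→S5)
  step 5: S5  (read b: S5→S5)
  step 6: S5  (read b: S5→S5)

After reading 6 characters, N is in state S5.
(This kind of state-tracing is the core of the pumping-lemma construction: with 7 states, pigeonhole forces a repeat within the first 7 steps.)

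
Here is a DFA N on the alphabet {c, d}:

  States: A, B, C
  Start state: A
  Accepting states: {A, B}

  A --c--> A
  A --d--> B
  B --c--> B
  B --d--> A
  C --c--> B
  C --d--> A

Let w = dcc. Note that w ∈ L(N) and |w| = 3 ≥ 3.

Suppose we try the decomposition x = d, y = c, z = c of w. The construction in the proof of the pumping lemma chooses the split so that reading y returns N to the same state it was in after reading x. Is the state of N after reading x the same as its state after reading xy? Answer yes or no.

State sequence: A -d-> B -c-> B

After x (step 1): B. After xy (step 2): B.
They match, so y = c drives N around a cycle from B back to itself; pumping y any number of times keeps N in B before reading z, and xyⁱz ∈ L(N) for every i ≥ 0.

yes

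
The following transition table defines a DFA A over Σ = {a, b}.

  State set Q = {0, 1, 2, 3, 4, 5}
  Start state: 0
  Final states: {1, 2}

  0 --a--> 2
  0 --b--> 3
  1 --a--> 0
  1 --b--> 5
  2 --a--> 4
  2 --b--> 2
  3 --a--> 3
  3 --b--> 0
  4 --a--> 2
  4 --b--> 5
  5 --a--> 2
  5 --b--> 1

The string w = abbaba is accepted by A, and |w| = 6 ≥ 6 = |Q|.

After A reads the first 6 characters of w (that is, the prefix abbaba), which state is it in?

2

State sequence: 0 -a-> 2 -b-> 2 -b-> 2 -a-> 4 -b-> 5 -a-> 2

After reading 6 characters, A is in state 2.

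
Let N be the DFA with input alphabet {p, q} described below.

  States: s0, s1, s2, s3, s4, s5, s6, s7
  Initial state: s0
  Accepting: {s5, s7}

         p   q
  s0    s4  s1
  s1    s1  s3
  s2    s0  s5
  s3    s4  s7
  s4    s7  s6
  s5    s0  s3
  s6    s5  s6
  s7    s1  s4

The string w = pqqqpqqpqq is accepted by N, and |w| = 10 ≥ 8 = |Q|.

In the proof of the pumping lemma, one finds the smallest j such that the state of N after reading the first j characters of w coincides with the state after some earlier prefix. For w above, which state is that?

State sequence: s0 -p-> s4 -q-> s6 -q-> s6 -q-> s6 -p-> s5 -q-> s3 -q-> s7 -p-> s1 -q-> s3 -q-> s7
First repeat at step 3: s6 was already visited.

The earliest repeat is at step j = 3: N is in s6, which it already visited at step i = 2.
Since N has 8 states, any run of length ≥ 8 visits 8+1 states, so by pigeonhole some state repeats within the first 8 steps — that repeat gives the pumpable loop.

s6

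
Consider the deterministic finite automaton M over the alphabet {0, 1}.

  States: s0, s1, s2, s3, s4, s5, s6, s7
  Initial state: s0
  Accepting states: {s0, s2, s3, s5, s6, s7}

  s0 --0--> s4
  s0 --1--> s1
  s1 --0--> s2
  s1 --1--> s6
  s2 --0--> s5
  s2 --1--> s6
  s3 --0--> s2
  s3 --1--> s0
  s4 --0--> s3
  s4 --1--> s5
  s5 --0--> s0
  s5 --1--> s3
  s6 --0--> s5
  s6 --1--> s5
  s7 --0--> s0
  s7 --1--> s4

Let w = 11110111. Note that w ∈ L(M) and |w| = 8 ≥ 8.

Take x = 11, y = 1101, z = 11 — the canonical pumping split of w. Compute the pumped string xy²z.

xy^2z = 11·1101·1101·11 = 111101110111.
Reading y = 1101 takes M from s6 back to s6, so after x·y·y the machine is still in s6, and z then leads to the accepting state s3. Hence 111101110111 ∈ L(M).

111101110111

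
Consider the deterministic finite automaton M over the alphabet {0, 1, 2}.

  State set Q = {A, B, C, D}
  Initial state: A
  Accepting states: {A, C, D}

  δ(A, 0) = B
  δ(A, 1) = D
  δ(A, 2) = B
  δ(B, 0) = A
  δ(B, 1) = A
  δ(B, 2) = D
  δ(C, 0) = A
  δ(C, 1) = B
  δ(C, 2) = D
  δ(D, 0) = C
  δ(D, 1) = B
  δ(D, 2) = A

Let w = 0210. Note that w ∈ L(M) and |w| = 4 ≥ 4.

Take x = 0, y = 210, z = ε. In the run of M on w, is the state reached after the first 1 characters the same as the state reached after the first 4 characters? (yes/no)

no

State sequence: A -0-> B -2-> D -1-> B -0-> A

After x (step 1): B. After xy (step 4): A.
They differ (B ≠ A), so y is not a cycle from the state after x; this split is not the one the pumping-lemma construction produces, and pumping y need not keep the string in L(M).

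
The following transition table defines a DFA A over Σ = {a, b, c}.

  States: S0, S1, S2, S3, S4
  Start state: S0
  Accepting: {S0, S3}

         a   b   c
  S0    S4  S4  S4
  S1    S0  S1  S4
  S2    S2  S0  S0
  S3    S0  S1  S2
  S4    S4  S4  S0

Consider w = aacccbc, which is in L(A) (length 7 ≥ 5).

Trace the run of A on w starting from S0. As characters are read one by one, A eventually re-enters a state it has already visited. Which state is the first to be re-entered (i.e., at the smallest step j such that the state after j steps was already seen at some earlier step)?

State sequence: S0 -a-> S4 -a-> S4 -c-> S0 -c-> S4 -c-> S0 -b-> S4 -c-> S0
First repeat at step 2: S4 was already visited.

The earliest repeat is at step j = 2: A is in S4, which it already visited at step i = 1.

S4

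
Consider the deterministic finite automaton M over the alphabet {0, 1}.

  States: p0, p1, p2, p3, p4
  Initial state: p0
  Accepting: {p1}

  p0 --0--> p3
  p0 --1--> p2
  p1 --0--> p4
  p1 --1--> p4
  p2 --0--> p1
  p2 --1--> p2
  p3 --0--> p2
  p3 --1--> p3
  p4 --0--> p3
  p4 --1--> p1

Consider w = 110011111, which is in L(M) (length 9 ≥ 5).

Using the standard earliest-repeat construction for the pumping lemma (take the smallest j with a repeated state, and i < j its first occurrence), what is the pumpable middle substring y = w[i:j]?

State sequence: p0 -1-> p2 -1-> p2 -0-> p1 -0-> p4 -1-> p1 -1-> p4 -1-> p1 -1-> p4 -1-> p1
First repeat at step 2: p2 was already visited.

So i = 1, j = 2, giving x = w[0:1] = 1, y = w[1:2] = 1, z = w[2:9] = 0011111.
Check: |xy| = 2 ≤ 5 and |y| = 1 ≥ 1. Reading y takes M from p2 back to p2, so every xyⁱz is accepted.

1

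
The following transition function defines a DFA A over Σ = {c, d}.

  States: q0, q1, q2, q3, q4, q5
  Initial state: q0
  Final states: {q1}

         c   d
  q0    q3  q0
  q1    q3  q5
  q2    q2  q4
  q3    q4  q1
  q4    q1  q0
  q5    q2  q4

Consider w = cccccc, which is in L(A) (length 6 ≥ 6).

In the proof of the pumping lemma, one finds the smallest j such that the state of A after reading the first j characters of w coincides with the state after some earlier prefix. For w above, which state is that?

q3

State sequence: q0 -c-> q3 -c-> q4 -c-> q1 -c-> q3 -c-> q4 -c-> q1
First repeat at step 4: q3 was already visited.

The earliest repeat is at step j = 4: A is in q3, which it already visited at step i = 1.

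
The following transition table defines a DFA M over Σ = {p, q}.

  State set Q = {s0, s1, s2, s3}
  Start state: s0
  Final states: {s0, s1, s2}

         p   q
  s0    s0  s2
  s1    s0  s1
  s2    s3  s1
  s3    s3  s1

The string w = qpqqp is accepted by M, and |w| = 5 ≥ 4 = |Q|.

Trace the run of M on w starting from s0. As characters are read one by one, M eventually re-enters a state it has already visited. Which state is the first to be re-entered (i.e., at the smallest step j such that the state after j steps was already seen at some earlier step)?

Run of M on w = q p q q p:
  step 0: s0  (start)
  step 1: s2  (read q: s0→s2)
  step 2: s3  (read p: s2→s3)
  step 3: s1  (read q: s3→s1)
  step 4: s1  (read q: s1→s1)   ← first repeat (s1 seen earlier)
  step 5: s0  (read p: s1→s0)

The earliest repeat is at step j = 4: M is in s1, which it already visited at step i = 3.
Pumping length from the standard proof: p = 4 (the number of states). The repeated state found above gives |xy| = j ≤ 4 and |y| = j − i ≥ 1.

s1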